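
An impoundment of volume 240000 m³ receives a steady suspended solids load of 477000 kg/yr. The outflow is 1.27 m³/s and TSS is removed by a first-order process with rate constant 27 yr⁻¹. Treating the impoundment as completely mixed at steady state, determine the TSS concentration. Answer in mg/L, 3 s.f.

10.2 mg/L

Outflow Q = 1.27 m³/s × 3.156e+07 s/yr = 4.008e+07 m³/yr.
Steady-state CSTR mass balance: W = Q·C + k·V·C, so C = W/(Q + kV).
Q + kV = 4.008e+07 + 27·240000 = 4.656e+07 m³/yr.
C = 477000/4.656e+07 = 0.01025 kg/m³ = 10.25 mg/L.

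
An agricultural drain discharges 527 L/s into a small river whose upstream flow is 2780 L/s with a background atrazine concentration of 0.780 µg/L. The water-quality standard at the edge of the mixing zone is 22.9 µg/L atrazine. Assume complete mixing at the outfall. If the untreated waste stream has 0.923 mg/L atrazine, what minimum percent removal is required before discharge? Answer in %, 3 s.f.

527 L/s = 0.527 m³/s.
2780 L/s = 2.78 m³/s.
0.780 µg/L = 0.00078 mg/L.
22.9 µg/L = 0.0229 mg/L.
Mass balance: 0.0229·3.307 = 0.527·Cₑ + 2.78·0.00078.
Cₑ = (0.07573 − 0.002168) / 0.527 = 0.1396 mg/L.
Required removal = 1 − 0.1396/0.923 = 84.88 %.

84.9 %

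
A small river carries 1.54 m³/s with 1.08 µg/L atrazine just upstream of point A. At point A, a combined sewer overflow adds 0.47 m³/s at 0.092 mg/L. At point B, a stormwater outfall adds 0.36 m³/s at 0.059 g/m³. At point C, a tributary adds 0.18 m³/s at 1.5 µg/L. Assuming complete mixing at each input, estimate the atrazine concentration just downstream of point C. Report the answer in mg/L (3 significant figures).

1.08 µg/L = 0.00108 mg/L.
After input A: C = (1.54·0.00108 + 0.47·0.092) / 2.01 = 0.02234 mg/L.
After input B: C = (2.01·0.02234 + 0.36·0.059) / 2.37 = 0.02791 mg/L.
1.5 µg/L = 0.0015 mg/L.
After input C: C = (2.37·0.02791 + 0.18·0.0015) / 2.55 = 0.02604 mg/L.

0.0260 mg/L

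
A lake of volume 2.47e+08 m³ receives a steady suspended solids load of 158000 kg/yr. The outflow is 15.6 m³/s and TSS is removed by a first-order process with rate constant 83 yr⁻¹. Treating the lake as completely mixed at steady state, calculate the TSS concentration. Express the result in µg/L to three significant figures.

Outflow Q = 15.6 m³/s × 3.156e+07 s/yr = 4.923e+08 m³/yr.
Steady-state CSTR mass balance: W = Q·C + k·V·C, so C = W/(Q + kV).
Q + kV = 4.923e+08 + 83·2.47e+08 = 2.099e+10 m³/yr.
C = 158000/2.099e+10 = 7.526e-06 kg/m³ = 0.007526 mg/L = 7.526 µg/L.

7.53 µg/L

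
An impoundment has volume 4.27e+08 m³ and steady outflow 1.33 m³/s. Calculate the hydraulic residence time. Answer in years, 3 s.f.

Q = 1.33 m³/s × 3.156e+07 s/yr = 4.197e+07 m³/yr.
Hydraulic residence time τ = V/Q = 4.27e+08/4.197e+07 = 10.17 yr.

10.2 yr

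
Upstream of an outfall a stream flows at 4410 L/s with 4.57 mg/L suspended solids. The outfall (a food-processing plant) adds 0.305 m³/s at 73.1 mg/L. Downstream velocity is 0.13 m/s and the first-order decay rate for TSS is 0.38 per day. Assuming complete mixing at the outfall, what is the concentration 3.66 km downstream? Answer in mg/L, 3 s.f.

4410 L/s = 4.41 m³/s.
After complete mixing, C₀ = (0.305·73.1 + 4.41·4.57) / 4.715 = 9.003 mg/L.
Travel time t = 3660 m / 0.13 m/s = 2.815e+04 s = 0.3259 d.
C = 9.003·exp(−0.38·0.3259) = 9.003·0.8835 = 7.954 mg/L.

7.95 mg/L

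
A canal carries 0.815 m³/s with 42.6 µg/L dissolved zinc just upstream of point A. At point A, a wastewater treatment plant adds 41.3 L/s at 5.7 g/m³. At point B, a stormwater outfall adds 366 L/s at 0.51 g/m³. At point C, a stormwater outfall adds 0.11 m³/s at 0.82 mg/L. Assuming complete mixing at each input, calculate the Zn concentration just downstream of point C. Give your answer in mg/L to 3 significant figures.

42.6 µg/L = 0.0426 mg/L.
41.3 L/s = 0.0413 m³/s.
After input A: C = (0.815·0.0426 + 0.0413·5.7) / 0.8563 = 0.3155 mg/L.
366 L/s = 0.366 m³/s.
After input B: C = (0.8563·0.3155 + 0.366·0.51) / 1.222 = 0.3737 mg/L.
After input C: C = (1.222·0.3737 + 0.11·0.82) / 1.332 = 0.4106 mg/L.

0.411 mg/L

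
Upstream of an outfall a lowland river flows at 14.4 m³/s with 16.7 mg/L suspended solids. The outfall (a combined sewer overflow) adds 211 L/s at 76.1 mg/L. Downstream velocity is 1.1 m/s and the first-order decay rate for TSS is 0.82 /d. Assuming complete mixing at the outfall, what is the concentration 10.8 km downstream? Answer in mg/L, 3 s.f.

16.0 mg/L

211 L/s = 0.211 m³/s.
After complete mixing, C₀ = (0.211·76.1 + 14.4·16.7) / 14.61 = 17.56 mg/L.
Travel time t = 1.08e+04 m / 1.1 m/s = 9818 s = 0.1136 d.
C = 17.56·exp(−0.82·0.1136) = 17.56·0.911 = 16 mg/L.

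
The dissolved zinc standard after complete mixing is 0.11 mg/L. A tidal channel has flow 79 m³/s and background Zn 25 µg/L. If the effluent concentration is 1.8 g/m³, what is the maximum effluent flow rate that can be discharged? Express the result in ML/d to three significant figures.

25 µg/L = 0.025 mg/L.
Mass balance at complete mixing: C_std·(Q_w + Q_r) = Q_w·C_e + Q_r·C_b.
Rearranging, Q_w = Q_r·(C_std − C_b)/(C_e − C_std) = 79·(0.11 − 0.025) / (1.8 − 0.11) = 3.973 m³/s.
= 343.3 ML/d.

343 ML/d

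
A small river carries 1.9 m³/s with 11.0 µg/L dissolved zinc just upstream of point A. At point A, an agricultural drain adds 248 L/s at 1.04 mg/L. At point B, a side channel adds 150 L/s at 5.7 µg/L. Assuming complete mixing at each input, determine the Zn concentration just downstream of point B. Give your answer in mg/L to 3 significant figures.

11.0 µg/L = 0.011 mg/L.
248 L/s = 0.248 m³/s.
After input A: C = (1.9·0.011 + 0.248·1.04) / 2.148 = 0.1298 mg/L.
150 L/s = 0.15 m³/s.
5.7 µg/L = 0.0057 mg/L.
After input B: C = (2.148·0.1298 + 0.15·0.0057) / 2.298 = 0.1217 mg/L.

0.122 mg/L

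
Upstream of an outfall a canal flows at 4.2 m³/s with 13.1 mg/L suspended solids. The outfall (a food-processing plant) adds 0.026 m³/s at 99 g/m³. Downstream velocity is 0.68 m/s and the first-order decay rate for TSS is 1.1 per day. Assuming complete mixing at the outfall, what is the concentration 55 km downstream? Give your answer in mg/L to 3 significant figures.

4.87 mg/L

After complete mixing, C₀ = (0.026·99 + 4.2·13.1) / 4.226 = 13.63 mg/L.
Travel time t = 5.5e+04 m / 0.68 m/s = 8.088e+04 s = 0.9361 d.
C = 13.63·exp(−1.1·0.9361) = 13.63·0.3571 = 4.867 mg/L.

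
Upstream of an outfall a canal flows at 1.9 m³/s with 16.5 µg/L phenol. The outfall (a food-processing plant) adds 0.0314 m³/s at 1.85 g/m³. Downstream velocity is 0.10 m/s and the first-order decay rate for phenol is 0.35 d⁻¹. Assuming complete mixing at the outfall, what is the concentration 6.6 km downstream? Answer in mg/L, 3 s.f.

0.0354 mg/L

16.5 µg/L = 0.0165 mg/L.
After complete mixing, C₀ = (0.0314·1.85 + 1.9·0.0165) / 1.931 = 0.04631 mg/L.
Travel time t = 6600 m / 0.10 m/s = 6.6e+04 s = 0.7639 d.
C = 0.04631·exp(−0.35·0.7639) = 0.04631·0.7654 = 0.03544 mg/L.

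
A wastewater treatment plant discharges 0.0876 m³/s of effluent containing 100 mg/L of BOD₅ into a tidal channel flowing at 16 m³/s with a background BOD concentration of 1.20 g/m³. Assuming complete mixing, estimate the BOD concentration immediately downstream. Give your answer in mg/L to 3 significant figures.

1.74 mg/L

Flow-weighted mixing gives C = (0.0876·100 + 16·1.2) / (0.0876 + 16) = 27.96/16.09 = 1.738 mg/L.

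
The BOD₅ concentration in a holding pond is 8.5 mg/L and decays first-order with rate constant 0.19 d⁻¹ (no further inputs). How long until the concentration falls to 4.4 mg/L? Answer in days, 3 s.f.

3.47 d

t = ln(C₀/C)/k = ln(8.5/4.4)/0.19 = 0.6585/0.19 = 3.466 d.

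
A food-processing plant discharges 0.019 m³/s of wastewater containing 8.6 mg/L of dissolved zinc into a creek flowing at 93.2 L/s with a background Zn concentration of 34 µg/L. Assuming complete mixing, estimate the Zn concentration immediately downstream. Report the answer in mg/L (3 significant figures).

1.48 mg/L

93.2 L/s = 0.0932 m³/s.
34 µg/L = 0.034 mg/L.
Conservation of mass across the mixing zone: C = (0.019·8.6 + 0.0932·0.034) / (0.019 + 0.0932) = 0.1666/0.1122 = 1.485 mg/L.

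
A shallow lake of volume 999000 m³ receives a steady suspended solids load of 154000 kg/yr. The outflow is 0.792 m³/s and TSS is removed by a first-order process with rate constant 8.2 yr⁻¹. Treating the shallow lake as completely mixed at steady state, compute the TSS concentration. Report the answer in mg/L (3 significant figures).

Outflow Q = 0.792 m³/s × 3.156e+07 s/yr = 2.499e+07 m³/yr.
Steady-state CSTR mass balance: W = Q·C + k·V·C, so C = W/(Q + kV).
Q + kV = 2.499e+07 + 8.2·999000 = 3.319e+07 m³/yr.
C = 154000/3.319e+07 = 0.004641 kg/m³ = 4.641 mg/L.

4.64 mg/L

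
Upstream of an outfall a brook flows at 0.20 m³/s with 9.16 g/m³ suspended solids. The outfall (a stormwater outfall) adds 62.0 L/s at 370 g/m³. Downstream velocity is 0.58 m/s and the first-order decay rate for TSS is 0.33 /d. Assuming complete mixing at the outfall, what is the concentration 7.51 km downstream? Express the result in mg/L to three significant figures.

90.0 mg/L

62.0 L/s = 0.062 m³/s.
After complete mixing, C₀ = (0.062·370 + 0.2·9.16) / 0.262 = 94.55 mg/L.
Travel time t = 7510 m / 0.58 m/s = 1.295e+04 s = 0.1499 d.
C = 94.55·exp(−0.33·0.1499) = 94.55·0.9517 = 89.99 mg/L.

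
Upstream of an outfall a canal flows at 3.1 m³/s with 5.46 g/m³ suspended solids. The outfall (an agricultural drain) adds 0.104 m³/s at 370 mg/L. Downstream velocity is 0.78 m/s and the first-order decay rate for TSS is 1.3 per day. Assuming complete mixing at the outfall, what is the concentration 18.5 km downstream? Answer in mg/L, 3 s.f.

After complete mixing, C₀ = (0.104·370 + 3.1·5.46) / 3.204 = 17.29 mg/L.
Travel time t = 1.85e+04 m / 0.78 m/s = 2.372e+04 s = 0.2745 d.
C = 17.29·exp(−1.3·0.2745) = 17.29·0.6999 = 12.1 mg/L.

12.1 mg/L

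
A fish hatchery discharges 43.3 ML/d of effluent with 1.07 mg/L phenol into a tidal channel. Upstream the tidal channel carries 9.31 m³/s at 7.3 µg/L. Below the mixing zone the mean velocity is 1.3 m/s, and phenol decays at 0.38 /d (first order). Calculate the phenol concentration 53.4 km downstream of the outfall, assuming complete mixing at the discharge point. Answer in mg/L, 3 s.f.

43.3 ML/d = 0.5012 m³/s.
7.3 µg/L = 0.0073 mg/L.
After complete mixing, C₀ = (0.5012·1.07 + 9.31·0.0073) / 9.811 = 0.06158 mg/L.
Travel time t = 5.34e+04 m / 1.3 m/s = 4.108e+04 s = 0.4754 d.
C = 0.06158·exp(−0.38·0.4754) = 0.06158·0.8347 = 0.0514 mg/L.

0.0514 mg/L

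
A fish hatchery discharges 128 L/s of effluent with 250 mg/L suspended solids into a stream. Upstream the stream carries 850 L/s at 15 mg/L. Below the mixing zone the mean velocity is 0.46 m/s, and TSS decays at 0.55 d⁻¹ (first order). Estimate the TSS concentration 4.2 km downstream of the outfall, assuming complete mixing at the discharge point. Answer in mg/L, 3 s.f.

128 L/s = 0.128 m³/s.
850 L/s = 0.85 m³/s.
After complete mixing, C₀ = (0.128·250 + 0.85·15) / 0.978 = 45.76 mg/L.
Travel time t = 4200 m / 0.46 m/s = 9130 s = 0.1057 d.
C = 45.76·exp(−0.55·0.1057) = 45.76·0.9435 = 43.17 mg/L.

43.2 mg/L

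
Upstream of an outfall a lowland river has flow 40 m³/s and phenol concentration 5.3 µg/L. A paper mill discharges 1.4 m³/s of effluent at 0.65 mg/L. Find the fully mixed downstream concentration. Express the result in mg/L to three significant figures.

5.3 µg/L = 0.0053 mg/L.
Conservation of mass across the mixing zone: C = (1.4·0.65 + 40·0.0053) / (1.4 + 40) = 1.122/41.4 = 0.0271 mg/L.

0.0271 mg/L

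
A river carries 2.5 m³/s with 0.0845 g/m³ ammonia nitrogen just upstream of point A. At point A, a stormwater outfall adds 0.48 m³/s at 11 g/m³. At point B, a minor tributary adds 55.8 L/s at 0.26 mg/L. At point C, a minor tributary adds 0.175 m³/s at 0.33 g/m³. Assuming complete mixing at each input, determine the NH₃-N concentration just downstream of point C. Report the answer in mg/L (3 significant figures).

1.73 mg/L

After input A: C = (2.5·0.0845 + 0.48·11) / 2.98 = 1.843 mg/L.
55.8 L/s = 0.0558 m³/s.
After input B: C = (2.98·1.843 + 0.0558·0.26) / 3.036 = 1.814 mg/L.
After input C: C = (3.036·1.814 + 0.175·0.33) / 3.211 = 1.733 mg/L.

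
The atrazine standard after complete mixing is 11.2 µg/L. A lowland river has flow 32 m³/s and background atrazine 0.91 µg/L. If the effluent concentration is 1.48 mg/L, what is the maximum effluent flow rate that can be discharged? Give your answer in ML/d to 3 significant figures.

0.91 µg/L = 0.00091 mg/L.
11.2 µg/L = 0.0112 mg/L.
Mass balance at complete mixing: C_std·(Q_w + Q_r) = Q_w·C_e + Q_r·C_b.
Rearranging, Q_w = Q_r·(C_std − C_b)/(C_e − C_std) = 32·(0.0112 − 0.00091) / (1.48 − 0.0112) = 0.2242 m³/s.
= 19.37 ML/d.

19.4 ML/d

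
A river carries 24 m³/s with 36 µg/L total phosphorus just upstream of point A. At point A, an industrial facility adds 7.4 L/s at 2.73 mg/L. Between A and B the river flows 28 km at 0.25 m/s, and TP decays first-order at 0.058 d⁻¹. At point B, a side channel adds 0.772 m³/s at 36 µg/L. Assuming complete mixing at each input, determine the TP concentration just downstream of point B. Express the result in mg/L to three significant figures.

0.0342 mg/L

36 µg/L = 0.036 mg/L.
7.4 L/s = 0.0074 m³/s.
After input A: C = (24·0.036 + 0.0074·2.73) / 24.01 = 0.03683 mg/L.
Over the 28 km reach to input B (t = 1.12e+05 s = 1.296 d), decay gives C = 0.03683·exp(−0.058·1.296) = 0.03416 mg/L.
36 µg/L = 0.036 mg/L.
After input B: C = (24.01·0.03416 + 0.772·0.036) / 24.78 = 0.03422 mg/L.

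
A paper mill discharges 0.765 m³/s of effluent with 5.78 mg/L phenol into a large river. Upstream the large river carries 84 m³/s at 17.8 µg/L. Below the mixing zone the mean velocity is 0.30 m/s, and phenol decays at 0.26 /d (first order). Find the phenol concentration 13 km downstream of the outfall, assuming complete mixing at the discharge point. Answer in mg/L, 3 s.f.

0.0613 mg/L

17.8 µg/L = 0.0178 mg/L.
After complete mixing, C₀ = (0.765·5.78 + 84·0.0178) / 84.77 = 0.0698 mg/L.
Travel time t = 1.3e+04 m / 0.30 m/s = 4.333e+04 s = 0.5015 d.
C = 0.0698·exp(−0.26·0.5015) = 0.0698·0.8777 = 0.06127 mg/L.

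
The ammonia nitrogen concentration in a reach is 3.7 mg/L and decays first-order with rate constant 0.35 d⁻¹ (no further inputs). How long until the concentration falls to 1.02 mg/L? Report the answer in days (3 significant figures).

t = ln(C₀/C)/k = ln(3.7/1.02)/0.35 = 1.289/0.35 = 3.682 d.

3.68 d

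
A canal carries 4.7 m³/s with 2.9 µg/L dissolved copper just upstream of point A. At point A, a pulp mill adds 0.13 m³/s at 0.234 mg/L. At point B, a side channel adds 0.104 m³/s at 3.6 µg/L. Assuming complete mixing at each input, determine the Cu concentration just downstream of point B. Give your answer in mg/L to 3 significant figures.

2.9 µg/L = 0.0029 mg/L.
After input A: C = (4.7·0.0029 + 0.13·0.234) / 4.83 = 0.00912 mg/L.
3.6 µg/L = 0.0036 mg/L.
After input B: C = (4.83·0.00912 + 0.104·0.0036) / 4.934 = 0.009004 mg/L.

0.00900 mg/L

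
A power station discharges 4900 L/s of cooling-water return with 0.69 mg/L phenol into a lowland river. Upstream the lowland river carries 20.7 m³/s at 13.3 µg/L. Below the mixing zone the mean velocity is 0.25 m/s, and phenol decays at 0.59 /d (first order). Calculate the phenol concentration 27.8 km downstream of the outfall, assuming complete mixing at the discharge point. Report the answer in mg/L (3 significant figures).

0.0668 mg/L

4900 L/s = 4.9 m³/s.
13.3 µg/L = 0.0133 mg/L.
After complete mixing, C₀ = (4.9·0.69 + 20.7·0.0133) / 25.6 = 0.1428 mg/L.
Travel time t = 2.78e+04 m / 0.25 m/s = 1.112e+05 s = 1.287 d.
C = 0.1428·exp(−0.59·1.287) = 0.1428·0.468 = 0.06684 mg/L.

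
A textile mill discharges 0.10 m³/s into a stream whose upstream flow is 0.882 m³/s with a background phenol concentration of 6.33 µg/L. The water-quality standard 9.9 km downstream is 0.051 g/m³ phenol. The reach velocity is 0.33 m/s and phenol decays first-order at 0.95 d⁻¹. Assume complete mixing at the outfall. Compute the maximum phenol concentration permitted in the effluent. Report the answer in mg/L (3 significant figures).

6.33 µg/L = 0.00633 mg/L.
Travel time to the compliance point: t = 9900/0.33 = 3e+04 s = 0.3472 d; decay factor exp(−0.95·0.3472) = 0.719.
So the concentration just after mixing may be at most 0.051/0.719 = 0.07093 mg/L.
Mass balance: 0.07093·0.982 = 0.1·Cₑ + 0.882·0.00633.
Cₑ = (0.06965 − 0.005583) / 0.1 = 0.6407 mg/L.

0.641 mg/L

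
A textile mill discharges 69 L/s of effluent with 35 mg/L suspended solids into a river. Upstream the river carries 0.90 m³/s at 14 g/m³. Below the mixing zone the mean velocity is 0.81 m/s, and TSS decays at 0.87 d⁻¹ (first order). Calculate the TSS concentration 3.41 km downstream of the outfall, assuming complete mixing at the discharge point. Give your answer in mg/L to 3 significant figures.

69 L/s = 0.069 m³/s.
After complete mixing, C₀ = (0.069·35 + 0.9·14) / 0.969 = 15.5 mg/L.
Travel time t = 3410 m / 0.81 m/s = 4210 s = 0.04873 d.
C = 15.5·exp(−0.87·0.04873) = 15.5·0.9585 = 14.85 mg/L.

14.9 mg/L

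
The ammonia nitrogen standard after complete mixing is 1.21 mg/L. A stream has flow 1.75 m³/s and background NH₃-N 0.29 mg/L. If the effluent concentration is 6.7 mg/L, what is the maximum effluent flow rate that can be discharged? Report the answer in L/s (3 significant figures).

293 L/s

Mass balance at complete mixing: C_std·(Q_w + Q_r) = Q_w·C_e + Q_r·C_b.
Rearranging, Q_w = Q_r·(C_std − C_b)/(C_e − C_std) = 1.75·(1.21 − 0.29) / (6.7 − 1.21) = 0.2933 m³/s.
= 293.3 L/s.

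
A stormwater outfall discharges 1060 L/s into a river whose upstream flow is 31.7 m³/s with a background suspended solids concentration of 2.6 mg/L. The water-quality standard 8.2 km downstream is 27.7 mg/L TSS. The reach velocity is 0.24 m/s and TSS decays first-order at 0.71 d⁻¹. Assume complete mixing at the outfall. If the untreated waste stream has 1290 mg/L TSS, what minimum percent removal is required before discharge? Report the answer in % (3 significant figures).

18.2 %

1060 L/s = 1.06 m³/s.
Travel time to the compliance point: t = 8200/0.24 = 3.417e+04 s = 0.3954 d; decay factor exp(−0.71·0.3954) = 0.7552.
So the concentration just after mixing may be at most 27.7/0.7552 = 36.68 mg/L.
Mass balance: 36.68·32.76 = 1.06·Cₑ + 31.7·2.6.
Cₑ = (1202 − 82.42) / 1.06 = 1056 mg/L.
Required removal = 1 − 1056/1290 = 18.15 %.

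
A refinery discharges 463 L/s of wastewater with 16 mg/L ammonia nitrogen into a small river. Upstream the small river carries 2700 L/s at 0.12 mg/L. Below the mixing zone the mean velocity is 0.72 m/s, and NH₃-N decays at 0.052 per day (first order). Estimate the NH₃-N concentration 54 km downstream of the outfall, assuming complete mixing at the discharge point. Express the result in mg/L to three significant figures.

463 L/s = 0.463 m³/s.
2700 L/s = 2.7 m³/s.
After complete mixing, C₀ = (0.463·16 + 2.7·0.12) / 3.163 = 2.445 mg/L.
Travel time t = 5.4e+04 m / 0.72 m/s = 7.5e+04 s = 0.8681 d.
C = 2.445·exp(−0.052·0.8681) = 2.445·0.9559 = 2.337 mg/L.

2.34 mg/L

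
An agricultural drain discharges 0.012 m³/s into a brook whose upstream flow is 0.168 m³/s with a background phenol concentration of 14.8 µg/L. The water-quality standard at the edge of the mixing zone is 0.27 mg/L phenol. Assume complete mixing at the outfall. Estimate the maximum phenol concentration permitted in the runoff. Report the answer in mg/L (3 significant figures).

3.84 mg/L

14.8 µg/L = 0.0148 mg/L.
Mass balance: 0.27·0.18 = 0.012·Cₑ + 0.168·0.0148.
Cₑ = (0.0486 − 0.002486) / 0.012 = 3.843 mg/L.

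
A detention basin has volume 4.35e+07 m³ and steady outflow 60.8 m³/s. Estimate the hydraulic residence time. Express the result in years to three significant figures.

0.0227 yr

Q = 60.8 m³/s × 3.156e+07 s/yr = 1.919e+09 m³/yr.
Hydraulic residence time τ = V/Q = 4.35e+07/1.919e+09 = 0.02267 yr.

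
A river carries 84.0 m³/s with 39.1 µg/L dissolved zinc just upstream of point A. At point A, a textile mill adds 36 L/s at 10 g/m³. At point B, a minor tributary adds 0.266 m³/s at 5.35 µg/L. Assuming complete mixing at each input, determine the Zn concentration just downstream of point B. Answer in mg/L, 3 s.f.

0.0432 mg/L

39.1 µg/L = 0.0391 mg/L.
36 L/s = 0.036 m³/s.
After input A: C = (84·0.0391 + 0.036·10) / 84.04 = 0.04337 mg/L.
5.35 µg/L = 0.00535 mg/L.
After input B: C = (84.04·0.04337 + 0.266·0.00535) / 84.3 = 0.04325 mg/L.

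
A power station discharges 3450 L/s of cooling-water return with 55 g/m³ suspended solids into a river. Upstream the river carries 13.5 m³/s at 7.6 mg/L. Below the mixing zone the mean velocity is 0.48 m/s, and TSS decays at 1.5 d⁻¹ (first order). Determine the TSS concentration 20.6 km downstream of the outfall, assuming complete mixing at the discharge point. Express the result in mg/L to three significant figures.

8.19 mg/L

3450 L/s = 3.45 m³/s.
After complete mixing, C₀ = (3.45·55 + 13.5·7.6) / 16.95 = 17.25 mg/L.
Travel time t = 2.06e+04 m / 0.48 m/s = 4.292e+04 s = 0.4967 d.
C = 17.25·exp(−1.5·0.4967) = 17.25·0.4747 = 8.187 mg/L.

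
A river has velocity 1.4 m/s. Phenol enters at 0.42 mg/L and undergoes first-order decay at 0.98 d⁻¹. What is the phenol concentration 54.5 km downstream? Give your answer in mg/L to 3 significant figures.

Travel time t = 54.5 km / 1.4 m/s = 5.45e+04/1.4 = 3.893e+04 s = 0.4506 d.
First-order decay: C = 0.42·exp(−0.98·0.4506) = 0.42·0.643 = 0.2701 mg/L.

0.270 mg/L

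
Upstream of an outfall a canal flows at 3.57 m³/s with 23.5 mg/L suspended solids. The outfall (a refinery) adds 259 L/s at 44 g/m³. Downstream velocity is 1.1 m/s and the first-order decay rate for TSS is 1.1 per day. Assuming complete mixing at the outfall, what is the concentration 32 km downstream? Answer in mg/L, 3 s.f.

17.2 mg/L

259 L/s = 0.259 m³/s.
After complete mixing, C₀ = (0.259·44 + 3.57·23.5) / 3.829 = 24.89 mg/L.
Travel time t = 3.2e+04 m / 1.1 m/s = 2.909e+04 s = 0.3367 d.
C = 24.89·exp(−1.1·0.3367) = 24.89·0.6905 = 17.18 mg/L.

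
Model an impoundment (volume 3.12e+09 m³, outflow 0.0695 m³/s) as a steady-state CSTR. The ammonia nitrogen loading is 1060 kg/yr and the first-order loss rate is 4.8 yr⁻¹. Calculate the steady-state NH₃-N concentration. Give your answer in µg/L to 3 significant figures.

Outflow Q = 0.0695 m³/s × 3.156e+07 s/yr = 2.193e+06 m³/yr.
Steady-state CSTR mass balance: W = Q·C + k·V·C, so C = W/(Q + kV).
Q + kV = 2.193e+06 + 4.8·3.12e+09 = 1.498e+10 m³/yr.
C = 1060/1.498e+10 = 7.077e-08 kg/m³ = 7.077e-05 mg/L = 0.07077 µg/L.

0.0708 µg/L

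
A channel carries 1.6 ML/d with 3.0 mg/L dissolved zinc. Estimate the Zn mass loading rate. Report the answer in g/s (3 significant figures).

1.6 ML/d = 0.01852 m³/s.
Mass flux = Q·C = 0.01852 m³/s × 3 g/m³ = 0.05556 g/s.

0.0556 g/s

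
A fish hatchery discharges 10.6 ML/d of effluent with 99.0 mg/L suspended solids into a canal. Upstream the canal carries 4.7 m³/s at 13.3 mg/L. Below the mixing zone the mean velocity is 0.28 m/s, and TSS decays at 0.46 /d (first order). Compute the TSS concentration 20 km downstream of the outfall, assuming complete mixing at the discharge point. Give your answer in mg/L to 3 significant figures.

10.6 mg/L

10.6 ML/d = 0.1227 m³/s.
After complete mixing, C₀ = (0.1227·99 + 4.7·13.3) / 4.823 = 15.48 mg/L.
Travel time t = 2e+04 m / 0.28 m/s = 7.143e+04 s = 0.8267 d.
C = 15.48·exp(−0.46·0.8267) = 15.48·0.6837 = 10.58 mg/L.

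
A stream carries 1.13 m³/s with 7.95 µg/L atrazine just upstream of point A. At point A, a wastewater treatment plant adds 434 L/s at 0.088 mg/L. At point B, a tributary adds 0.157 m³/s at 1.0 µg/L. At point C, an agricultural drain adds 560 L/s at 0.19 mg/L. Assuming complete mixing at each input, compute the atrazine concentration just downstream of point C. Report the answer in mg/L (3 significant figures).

0.0674 mg/L

7.95 µg/L = 0.00795 mg/L.
434 L/s = 0.434 m³/s.
After input A: C = (1.13·0.00795 + 0.434·0.088) / 1.564 = 0.03016 mg/L.
1.0 µg/L = 0.001 mg/L.
After input B: C = (1.564·0.03016 + 0.157·0.001) / 1.721 = 0.0275 mg/L.
560 L/s = 0.56 m³/s.
After input C: C = (1.721·0.0275 + 0.56·0.19) / 2.281 = 0.0674 mg/L.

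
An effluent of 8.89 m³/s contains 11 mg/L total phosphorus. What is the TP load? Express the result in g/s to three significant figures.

Mass flux = Q·C = 8.89 m³/s × 11 g/m³ = 97.79 g/s.

97.8 g/s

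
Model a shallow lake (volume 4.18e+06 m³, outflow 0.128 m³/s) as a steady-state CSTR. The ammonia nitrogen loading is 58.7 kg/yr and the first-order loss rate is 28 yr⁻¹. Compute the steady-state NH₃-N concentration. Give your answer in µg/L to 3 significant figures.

0.485 µg/L

Outflow Q = 0.128 m³/s × 3.156e+07 s/yr = 4.039e+06 m³/yr.
Steady-state CSTR mass balance: W = Q·C + k·V·C, so C = W/(Q + kV).
Q + kV = 4.039e+06 + 28·4.18e+06 = 1.211e+08 m³/yr.
C = 58.7/1.211e+08 = 4.848e-07 kg/m³ = 0.0004848 mg/L = 0.4848 µg/L.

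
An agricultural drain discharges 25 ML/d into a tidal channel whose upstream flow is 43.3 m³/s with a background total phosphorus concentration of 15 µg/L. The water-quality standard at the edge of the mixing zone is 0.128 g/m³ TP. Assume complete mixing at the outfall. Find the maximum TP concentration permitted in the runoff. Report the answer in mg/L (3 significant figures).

17.0 mg/L

25 ML/d = 0.2894 m³/s.
15 µg/L = 0.015 mg/L.
Mass balance: 0.128·43.59 = 0.2894·Cₑ + 43.3·0.015.
Cₑ = (5.579 − 0.6495) / 0.2894 = 17.04 mg/L.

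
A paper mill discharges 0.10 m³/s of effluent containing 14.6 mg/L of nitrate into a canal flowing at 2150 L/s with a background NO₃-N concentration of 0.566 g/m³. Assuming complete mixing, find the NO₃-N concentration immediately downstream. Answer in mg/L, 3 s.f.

2150 L/s = 2.15 m³/s.
Conservation of mass across the mixing zone: C = (0.1·14.6 + 2.15·0.566) / (0.1 + 2.15) = 2.677/2.25 = 1.19 mg/L.

1.19 mg/L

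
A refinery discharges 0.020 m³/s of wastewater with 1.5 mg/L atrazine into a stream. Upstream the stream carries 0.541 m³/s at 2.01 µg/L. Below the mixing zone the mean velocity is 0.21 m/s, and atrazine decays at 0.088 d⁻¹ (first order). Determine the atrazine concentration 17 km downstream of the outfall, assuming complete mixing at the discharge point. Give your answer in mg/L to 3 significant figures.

2.01 µg/L = 0.00201 mg/L.
After complete mixing, C₀ = (0.02·1.5 + 0.541·0.00201) / 0.561 = 0.05541 mg/L.
Travel time t = 1.7e+04 m / 0.21 m/s = 8.095e+04 s = 0.9369 d.
C = 0.05541·exp(−0.088·0.9369) = 0.05541·0.9209 = 0.05103 mg/L.

0.0510 mg/L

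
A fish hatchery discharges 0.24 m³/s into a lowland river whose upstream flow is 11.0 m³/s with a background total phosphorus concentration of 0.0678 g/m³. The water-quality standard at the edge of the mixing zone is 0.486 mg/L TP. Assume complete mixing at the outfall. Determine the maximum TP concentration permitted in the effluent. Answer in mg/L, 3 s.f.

19.7 mg/L

Mass balance: 0.486·11.24 = 0.24·Cₑ + 11·0.0678.
Cₑ = (5.463 − 0.7458) / 0.24 = 19.65 mg/L.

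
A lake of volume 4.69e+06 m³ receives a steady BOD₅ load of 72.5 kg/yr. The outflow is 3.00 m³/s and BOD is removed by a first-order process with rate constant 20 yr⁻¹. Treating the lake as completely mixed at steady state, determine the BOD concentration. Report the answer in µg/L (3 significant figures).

Outflow Q = 3.00 m³/s × 3.156e+07 s/yr = 9.467e+07 m³/yr.
Steady-state CSTR mass balance: W = Q·C + k·V·C, so C = W/(Q + kV).
Q + kV = 9.467e+07 + 20·4.69e+06 = 1.885e+08 m³/yr.
C = 72.5/1.885e+08 = 3.847e-07 kg/m³ = 0.0003847 mg/L = 0.3847 µg/L.

0.385 µg/L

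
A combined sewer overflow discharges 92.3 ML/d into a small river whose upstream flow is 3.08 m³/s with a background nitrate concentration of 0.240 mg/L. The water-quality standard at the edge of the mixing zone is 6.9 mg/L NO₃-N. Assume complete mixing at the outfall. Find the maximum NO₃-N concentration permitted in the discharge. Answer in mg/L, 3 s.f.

92.3 ML/d = 1.068 m³/s.
Mass balance: 6.9·4.148 = 1.068·Cₑ + 3.08·0.24.
Cₑ = (28.62 − 0.7392) / 1.068 = 26.1 mg/L.

26.1 mg/L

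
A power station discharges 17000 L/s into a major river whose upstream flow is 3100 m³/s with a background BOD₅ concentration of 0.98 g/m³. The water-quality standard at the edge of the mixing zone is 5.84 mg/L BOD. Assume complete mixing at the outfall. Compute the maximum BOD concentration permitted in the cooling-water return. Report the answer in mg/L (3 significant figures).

892 mg/L

17000 L/s = 17 m³/s.
Mass balance: 5.84·3117 = 17·Cₑ + 3100·0.98.
Cₑ = (1.82e+04 − 3038) / 17 = 892.1 mg/L.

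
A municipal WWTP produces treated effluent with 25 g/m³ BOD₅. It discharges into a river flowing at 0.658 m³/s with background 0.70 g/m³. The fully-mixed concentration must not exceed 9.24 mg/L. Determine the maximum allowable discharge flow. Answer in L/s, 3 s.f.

Mass balance at complete mixing: C_std·(Q_w + Q_r) = Q_w·C_e + Q_r·C_b.
Rearranging, Q_w = Q_r·(C_std − C_b)/(C_e − C_std) = 0.658·(9.24 − 0.7) / (25 − 9.24) = 0.3566 m³/s.
= 356.6 L/s.

357 L/s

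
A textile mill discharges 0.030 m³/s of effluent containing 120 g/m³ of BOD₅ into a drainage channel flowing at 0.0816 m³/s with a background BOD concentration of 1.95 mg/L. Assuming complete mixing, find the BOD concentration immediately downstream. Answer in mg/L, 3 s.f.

33.7 mg/L

Flow-weighted mixing gives C = (0.03·120 + 0.0816·1.95) / (0.03 + 0.0816) = 3.759/0.1116 = 33.68 mg/L.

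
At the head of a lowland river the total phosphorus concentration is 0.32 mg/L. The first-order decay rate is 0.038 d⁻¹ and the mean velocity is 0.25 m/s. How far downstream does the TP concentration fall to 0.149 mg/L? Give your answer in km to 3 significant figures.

From C = C₀·e^(−kt), t = ln(C₀/C)/k = ln(0.32/0.149)/0.038 = 0.7644/0.038 = 20.12 d.
Distance = v·t = 0.25 m/s × 1.738e+06 s = 4.345e+05 m = 434.5 km.

434 km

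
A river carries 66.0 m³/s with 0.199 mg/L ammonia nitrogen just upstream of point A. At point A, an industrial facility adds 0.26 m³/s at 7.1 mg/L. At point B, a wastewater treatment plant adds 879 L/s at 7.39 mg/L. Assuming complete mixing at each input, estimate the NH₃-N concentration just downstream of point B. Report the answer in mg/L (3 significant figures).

After input A: C = (66·0.199 + 0.26·7.1) / 66.26 = 0.2261 mg/L.
879 L/s = 0.879 m³/s.
After input B: C = (66.26·0.2261 + 0.879·7.39) / 67.14 = 0.3199 mg/L.

0.320 mg/L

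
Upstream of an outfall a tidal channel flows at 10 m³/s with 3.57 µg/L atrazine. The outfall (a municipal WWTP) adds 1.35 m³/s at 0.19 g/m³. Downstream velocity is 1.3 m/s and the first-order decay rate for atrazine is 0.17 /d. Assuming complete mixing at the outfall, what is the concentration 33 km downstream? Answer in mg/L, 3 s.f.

3.57 µg/L = 0.00357 mg/L.
After complete mixing, C₀ = (1.35·0.19 + 10·0.00357) / 11.35 = 0.02574 mg/L.
Travel time t = 3.3e+04 m / 1.3 m/s = 2.538e+04 s = 0.2938 d.
C = 0.02574·exp(−0.17·0.2938) = 0.02574·0.9513 = 0.02449 mg/L.

0.0245 mg/L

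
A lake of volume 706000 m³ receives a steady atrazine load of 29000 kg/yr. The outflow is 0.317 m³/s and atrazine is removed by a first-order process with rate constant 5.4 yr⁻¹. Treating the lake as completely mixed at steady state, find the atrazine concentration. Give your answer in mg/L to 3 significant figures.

Outflow Q = 0.317 m³/s × 3.156e+07 s/yr = 1e+07 m³/yr.
Steady-state CSTR mass balance: W = Q·C + k·V·C, so C = W/(Q + kV).
Q + kV = 1e+07 + 5.4·706000 = 1.382e+07 m³/yr.
C = 29000/1.382e+07 = 0.002099 kg/m³ = 2.099 mg/L.

2.10 mg/L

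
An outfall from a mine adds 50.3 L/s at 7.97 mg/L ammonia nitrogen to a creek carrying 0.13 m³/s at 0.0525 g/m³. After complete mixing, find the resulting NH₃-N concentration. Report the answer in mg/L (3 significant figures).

2.26 mg/L

50.3 L/s = 0.0503 m³/s.
Conservation of mass across the mixing zone: C = (0.0503·7.97 + 0.13·0.0525) / (0.0503 + 0.13) = 0.4077/0.1803 = 2.261 mg/L.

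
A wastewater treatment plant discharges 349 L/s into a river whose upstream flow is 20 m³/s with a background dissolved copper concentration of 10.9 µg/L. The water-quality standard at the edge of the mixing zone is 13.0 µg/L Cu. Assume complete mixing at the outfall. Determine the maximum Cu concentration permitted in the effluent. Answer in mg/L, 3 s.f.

349 L/s = 0.349 m³/s.
10.9 µg/L = 0.0109 mg/L.
13.0 µg/L = 0.013 mg/L.
Mass balance: 0.013·20.35 = 0.349·Cₑ + 20·0.0109.
Cₑ = (0.2645 − 0.218) / 0.349 = 0.1333 mg/L.

0.133 mg/L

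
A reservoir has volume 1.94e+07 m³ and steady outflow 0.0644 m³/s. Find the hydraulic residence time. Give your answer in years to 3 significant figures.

Q = 0.0644 m³/s × 3.156e+07 s/yr = 2.032e+06 m³/yr.
Hydraulic residence time τ = V/Q = 1.94e+07/2.032e+06 = 9.546 yr.

9.55 yr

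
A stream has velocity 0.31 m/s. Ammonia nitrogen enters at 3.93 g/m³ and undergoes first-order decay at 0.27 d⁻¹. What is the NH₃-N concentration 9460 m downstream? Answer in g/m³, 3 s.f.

Travel time t = 9460 m / 0.31 m/s = 9460/0.31 = 3.052e+04 s = 0.3532 d.
First-order decay: C = 3.93·exp(−0.27·0.3532) = 3.93·0.909 = 3.573 g/m³.

3.57 g/m³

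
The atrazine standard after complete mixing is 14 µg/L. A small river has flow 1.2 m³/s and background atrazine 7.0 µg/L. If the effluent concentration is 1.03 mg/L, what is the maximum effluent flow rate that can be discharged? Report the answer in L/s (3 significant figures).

8.27 L/s

7.0 µg/L = 0.007 mg/L.
14 µg/L = 0.014 mg/L.
Mass balance at complete mixing: C_std·(Q_w + Q_r) = Q_w·C_e + Q_r·C_b.
Rearranging, Q_w = Q_r·(C_std − C_b)/(C_e − C_std) = 1.2·(0.014 − 0.007) / (1.03 − 0.014) = 0.008268 m³/s.
= 8.268 L/s.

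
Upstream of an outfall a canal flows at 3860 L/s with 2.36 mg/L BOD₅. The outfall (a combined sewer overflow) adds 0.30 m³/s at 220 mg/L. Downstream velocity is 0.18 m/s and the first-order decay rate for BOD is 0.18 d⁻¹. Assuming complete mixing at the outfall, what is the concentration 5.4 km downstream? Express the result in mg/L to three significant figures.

3860 L/s = 3.86 m³/s.
After complete mixing, C₀ = (0.3·220 + 3.86·2.36) / 4.16 = 18.06 mg/L.
Travel time t = 5400 m / 0.18 m/s = 3e+04 s = 0.3472 d.
C = 18.06·exp(−0.18·0.3472) = 18.06·0.9394 = 16.96 mg/L.

17.0 mg/L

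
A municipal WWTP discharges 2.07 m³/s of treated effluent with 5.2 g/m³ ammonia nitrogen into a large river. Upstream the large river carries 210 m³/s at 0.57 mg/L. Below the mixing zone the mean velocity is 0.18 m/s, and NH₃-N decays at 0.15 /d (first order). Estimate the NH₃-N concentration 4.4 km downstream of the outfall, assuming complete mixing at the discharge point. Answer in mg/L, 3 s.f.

0.590 mg/L

After complete mixing, C₀ = (2.07·5.2 + 210·0.57) / 212.1 = 0.6152 mg/L.
Travel time t = 4400 m / 0.18 m/s = 2.444e+04 s = 0.2829 d.
C = 0.6152·exp(−0.15·0.2829) = 0.6152·0.9584 = 0.5896 mg/L.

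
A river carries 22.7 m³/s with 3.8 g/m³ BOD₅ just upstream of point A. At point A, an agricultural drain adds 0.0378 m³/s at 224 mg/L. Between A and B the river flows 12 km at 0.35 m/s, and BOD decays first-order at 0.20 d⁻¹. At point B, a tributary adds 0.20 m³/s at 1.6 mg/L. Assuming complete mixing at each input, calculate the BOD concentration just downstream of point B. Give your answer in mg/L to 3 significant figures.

After input A: C = (22.7·3.8 + 0.0378·224) / 22.74 = 4.166 mg/L.
Over the 12 km reach to input B (t = 3.429e+04 s = 0.3968 d), decay gives C = 4.166·exp(−0.20·0.3968) = 3.848 mg/L.
After input B: C = (22.74·3.848 + 0.2·1.6) / 22.94 = 3.829 mg/L.

3.83 mg/L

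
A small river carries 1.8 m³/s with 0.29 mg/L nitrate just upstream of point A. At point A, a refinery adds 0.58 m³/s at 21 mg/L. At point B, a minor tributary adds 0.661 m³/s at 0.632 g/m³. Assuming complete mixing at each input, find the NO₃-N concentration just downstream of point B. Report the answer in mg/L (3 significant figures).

4.31 mg/L

After input A: C = (1.8·0.29 + 0.58·21) / 2.38 = 5.337 mg/L.
After input B: C = (2.38·5.337 + 0.661·0.632) / 3.041 = 4.314 mg/L.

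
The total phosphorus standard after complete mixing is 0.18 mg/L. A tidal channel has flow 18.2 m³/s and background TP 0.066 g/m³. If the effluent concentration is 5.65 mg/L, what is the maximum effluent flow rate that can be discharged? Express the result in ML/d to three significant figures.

Mass balance at complete mixing: C_std·(Q_w + Q_r) = Q_w·C_e + Q_r·C_b.
Rearranging, Q_w = Q_r·(C_std − C_b)/(C_e − C_std) = 18.2·(0.18 − 0.066) / (5.65 − 0.18) = 0.3793 m³/s.
= 32.77 ML/d.

32.8 ML/d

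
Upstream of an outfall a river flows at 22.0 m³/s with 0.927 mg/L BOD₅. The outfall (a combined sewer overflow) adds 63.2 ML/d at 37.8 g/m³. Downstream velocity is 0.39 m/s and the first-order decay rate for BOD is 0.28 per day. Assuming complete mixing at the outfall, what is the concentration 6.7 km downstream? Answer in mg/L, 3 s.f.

2.00 mg/L

63.2 ML/d = 0.7315 m³/s.
After complete mixing, C₀ = (0.7315·37.8 + 22·0.927) / 22.73 = 2.114 mg/L.
Travel time t = 6700 m / 0.39 m/s = 1.718e+04 s = 0.1988 d.
C = 2.114·exp(−0.28·0.1988) = 2.114·0.9458 = 1.999 mg/L.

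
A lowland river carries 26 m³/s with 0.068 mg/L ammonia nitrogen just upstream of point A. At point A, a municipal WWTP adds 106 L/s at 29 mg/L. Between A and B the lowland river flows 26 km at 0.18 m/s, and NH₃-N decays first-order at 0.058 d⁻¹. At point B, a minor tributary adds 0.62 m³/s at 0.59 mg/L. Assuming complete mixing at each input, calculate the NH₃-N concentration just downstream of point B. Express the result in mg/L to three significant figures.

106 L/s = 0.106 m³/s.
After input A: C = (26·0.068 + 0.106·29) / 26.11 = 0.1855 mg/L.
Over the 26 km reach to input B (t = 1.444e+05 s = 1.672 d), decay gives C = 0.1855·exp(−0.058·1.672) = 0.1683 mg/L.
After input B: C = (26.11·0.1683 + 0.62·0.59) / 26.73 = 0.1781 mg/L.

0.178 mg/L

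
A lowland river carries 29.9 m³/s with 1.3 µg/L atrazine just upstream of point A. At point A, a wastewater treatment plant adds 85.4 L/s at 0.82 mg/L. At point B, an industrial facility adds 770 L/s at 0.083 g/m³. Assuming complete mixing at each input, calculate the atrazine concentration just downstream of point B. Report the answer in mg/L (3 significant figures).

1.3 µg/L = 0.0013 mg/L.
85.4 L/s = 0.0854 m³/s.
After input A: C = (29.9·0.0013 + 0.0854·0.82) / 29.99 = 0.003632 mg/L.
770 L/s = 0.77 m³/s.
After input B: C = (29.99·0.003632 + 0.77·0.083) / 30.76 = 0.005619 mg/L.

0.00562 mg/L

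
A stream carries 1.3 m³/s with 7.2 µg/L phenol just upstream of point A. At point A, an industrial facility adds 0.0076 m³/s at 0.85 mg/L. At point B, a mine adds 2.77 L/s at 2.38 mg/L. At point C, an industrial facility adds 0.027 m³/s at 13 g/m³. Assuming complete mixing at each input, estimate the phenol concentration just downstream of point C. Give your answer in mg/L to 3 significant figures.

7.2 µg/L = 0.0072 mg/L.
After input A: C = (1.3·0.0072 + 0.0076·0.85) / 1.308 = 0.0121 mg/L.
2.77 L/s = 0.00277 m³/s.
After input B: C = (1.308·0.0121 + 0.00277·2.38) / 1.31 = 0.0171 mg/L.
After input C: C = (1.31·0.0171 + 0.027·13) / 1.337 = 0.2792 mg/L.

0.279 mg/L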